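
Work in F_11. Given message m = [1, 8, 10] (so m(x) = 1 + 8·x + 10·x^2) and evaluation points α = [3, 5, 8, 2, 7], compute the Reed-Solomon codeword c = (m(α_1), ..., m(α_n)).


c = [5, 5, 1, 2, 8]

Message polynomial: m(x) = 1 + 8·x + 10·x^2 (mod 11).
For each evaluation point α_i, compute m(α_i) mod 11:
  α_1 = 3: Horner steps 10 → 5 → 5, so m(3) = 5.
  α_2 = 5: Horner steps 10 → 3 → 5, so m(5) = 5.
  α_3 = 8: Horner steps 10 → 0 → 1, so m(8) = 1.
  α_4 = 2: Horner steps 10 → 6 → 2, so m(2) = 2.
  α_5 = 7: Horner steps 10 → 1 → 8, so m(7) = 8.
Codeword c = [5, 5, 1, 2, 8] ∈ F_11^5.


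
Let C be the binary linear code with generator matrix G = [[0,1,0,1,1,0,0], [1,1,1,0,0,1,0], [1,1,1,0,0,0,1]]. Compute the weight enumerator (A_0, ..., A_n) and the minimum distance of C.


Weight distribution: A_0 = 1, A_2 = 1, A_3 = 1, A_4 = 2, A_5 = 3. Minimum distance d = 2.

Enumerate all 2^3 = 8 messages m ∈ F_2^3.
For each, compute codeword c = mG in F_2^7, then tally its weight.
  m = 000 → c = 0000000, weight = 0.
  m = 100 → c = 0101100, weight = 3.
  m = 010 → c = 1110010, weight = 4.
  m = 110 → c = 1011110, weight = 5.
  m = 001 → c = 1110001, weight = 4.
  m = 101 → c = 1011101, weight = 5.
  m = 011 → c = 0000011, weight = 2.
  m = 111 → c = 0101111, weight = 5.
Tally weights:
  weight 0: 1 codewords.
  weight 2: 1 codewords.
  weight 3: 1 codewords.
  weight 4: 2 codewords.
  weight 5: 3 codewords.
Minimum distance d = smallest w > 0 with A_w > 0 = 2.
Sanity: Σ A_w = 8 = 2^3 = 8 ✓.


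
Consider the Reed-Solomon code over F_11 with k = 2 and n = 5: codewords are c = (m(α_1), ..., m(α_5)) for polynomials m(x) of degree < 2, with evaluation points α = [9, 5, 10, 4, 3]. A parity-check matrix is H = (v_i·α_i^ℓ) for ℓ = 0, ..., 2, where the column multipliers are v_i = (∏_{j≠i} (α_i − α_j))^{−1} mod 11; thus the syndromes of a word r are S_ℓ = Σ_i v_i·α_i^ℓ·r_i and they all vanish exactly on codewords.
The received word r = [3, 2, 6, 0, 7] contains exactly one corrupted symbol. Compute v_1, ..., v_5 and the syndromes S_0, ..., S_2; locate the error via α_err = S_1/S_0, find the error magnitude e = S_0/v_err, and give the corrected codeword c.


S = (4, 5, 9), error at position 4, error magnitude e = 1, c = [3, 2, 6, 10, 7].

Step 1: column multipliers v_i = (∏_{j≠i}(α_i − α_j))^{−1} mod 11.
  i = 1 (α = 9): (9−5)(9−10)(9−4)(9−3) = 4·(−1)·5·6 = −120 ≡ 1, so v_1 = 1^{−1} = 1 (mod 11).
  i = 2 (α = 5): (5−9)(5−10)(5−4)(5−3) = (−4)·(−5)·1·2 = 40 ≡ 7, so v_2 = 7^{−1} = 8 (mod 11).
  i = 3 (α = 10): (10−9)(10−5)(10−4)(10−3) = 1·5·6·7 = 210 ≡ 1, so v_3 = 1^{−1} = 1 (mod 11).
  i = 4 (α = 4): (4−9)(4−5)(4−10)(4−3) = (−5)·(−1)·(−6)·1 = −30 ≡ 3, so v_4 = 3^{−1} = 4 (mod 11).
  i = 5 (α = 3): (3−9)(3−5)(3−10)(3−4) = (−6)·(−2)·(−7)·(−1) = 84 ≡ 7, so v_5 = 7^{−1} = 8 (mod 11).
  v = [1, 8, 1, 4, 8].
Step 2: syndromes of r = [3, 2, 6, 0, 7] (all sums mod 11).
  S_0 = Σ v_i r_i = 1·3 + 8·2 + 1·6 + 4·0 + 8·7 = 81 ≡ 4.
  S_1 = Σ v_i α_i r_i = 1·9·3 + 8·5·2 + 1·10·6 + 4·4·0 + 8·3·7 = 335 ≡ 5.
  α_i^2 mod 11 = [4, 3, 1, 5, 9].
  S_2 = Σ v_i α_i^2 r_i = 1·4·3 + 8·3·2 + 1·1·6 + 4·5·0 + 8·9·7 = 570 ≡ 9.
  S = (4, 5, 9) ≠ 0, so r is not a codeword (an error is present).
Step 3: locate the error. For a single error e at position i, S_ℓ = v_i·e·α_i^ℓ, so α_err = S_1/S_0.
  S_0^{−1} = 4^{−1} = 3 (mod 11), so α_err = 5·3 = 15 ≡ 4 = α_4. Error position i = 4.
  Consistency check: S_2/S_1 = 9·9 = 81 ≡ 4 = α_err ✓ (single-error assumption holds).
Step 4: error magnitude e = S_0/v_4 = S_0·∏_{j≠4}(α_4 − α_j) = 4·3 = 12 ≡ 1 (mod 11).
Step 5: correct position 4: c_4 = r_4 − e = 0 − 1 ≡ 10 (mod 11). Hence c = [3, 2, 6, 10, 7].
  Check: interpolating c through the α_i gives m(x) = 9 + 3·x (degree < 2) with m(α_i) = c_i for every i, so c is indeed a codeword.


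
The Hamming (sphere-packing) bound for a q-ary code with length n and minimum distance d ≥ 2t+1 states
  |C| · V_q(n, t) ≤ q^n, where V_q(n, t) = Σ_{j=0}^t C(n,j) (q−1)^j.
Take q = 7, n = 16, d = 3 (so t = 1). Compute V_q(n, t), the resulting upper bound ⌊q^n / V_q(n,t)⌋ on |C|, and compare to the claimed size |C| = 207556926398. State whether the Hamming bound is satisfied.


V_q(n, t) = 97, q^n = 33232930569601, Hamming bound = 342607531645, |C| = 207556926398 ≤ bound (satisfied).

Step 1: Compute V_q(n, t) = Σ_{j=0}^1 C(n, j) (q−1)^j.
  j = 0: C(16,0)·(6)^0 = 1·1 = 1.
  j = 1: C(16,1)·(6)^1 = 16·6 = 96.
  V_q(n, t) = 1 + 96 = 97.
Step 2: q^n = 7^16 = 33232930569601.
Step 3: Hamming bound ⌊q^n / V_q(n,t)⌋ = ⌊33232930569601/97⌋ = 342607531645.
Step 4: Compare |C| = 207556926398 to 342607531645: satisfied.
The claimed |C| lies below the Hamming bound.


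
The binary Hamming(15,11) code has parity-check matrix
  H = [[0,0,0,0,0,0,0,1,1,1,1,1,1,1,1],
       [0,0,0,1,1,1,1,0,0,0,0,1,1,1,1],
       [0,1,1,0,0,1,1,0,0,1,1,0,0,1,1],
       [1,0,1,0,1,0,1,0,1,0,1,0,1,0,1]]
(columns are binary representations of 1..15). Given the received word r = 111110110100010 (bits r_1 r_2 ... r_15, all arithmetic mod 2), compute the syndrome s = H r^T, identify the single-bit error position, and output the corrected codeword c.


s = (1, 0, 1, 0)^T, error position = 10, corrected codeword c = 111110110000010

Compute s = H r^T mod 2 one row at a time:
  s_1 = 1 + 0 + 1 + 0 + 0 + 0 + 1 + 0 = 3 ≡ 1 (mod 2).
  s_2 = 1 + 1 + 0 + 1 + 0 + 0 + 1 + 0 = 4 ≡ 0 (mod 2).
  s_3 = 1 + 1 + 0 + 1 + 1 + 0 + 1 + 0 = 5 ≡ 1 (mod 2).
  s_4 = 1 + 1 + 1 + 1 + 0 + 0 + 0 + 0 = 4 ≡ 0 (mod 2).
s = (1, 0, 1, 0)^T — this equals column 10 of H (binary 1010), so error is at position 10.
Correct: flip bit 10 of r = 111110110100010 to get c = 111110110000010.


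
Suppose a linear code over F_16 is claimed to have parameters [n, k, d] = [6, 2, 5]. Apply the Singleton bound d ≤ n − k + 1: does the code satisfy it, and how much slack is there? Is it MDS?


Singleton RHS = n − k + 1 = 5, slack = 0, bound satisfied, MDS.

Singleton bound: d ≤ n − k + 1.
Here n = 6, k = 2, so n − k + 1 = 5.
Given d = 5, check d ≤ 5: YES.
Slack = (n − k + 1) − d = 0.
The code is MDS (slack = 0).
Description: the claimed parameters are [6, 2, 5]_16; such a code would be MDS (meets Singleton bound).


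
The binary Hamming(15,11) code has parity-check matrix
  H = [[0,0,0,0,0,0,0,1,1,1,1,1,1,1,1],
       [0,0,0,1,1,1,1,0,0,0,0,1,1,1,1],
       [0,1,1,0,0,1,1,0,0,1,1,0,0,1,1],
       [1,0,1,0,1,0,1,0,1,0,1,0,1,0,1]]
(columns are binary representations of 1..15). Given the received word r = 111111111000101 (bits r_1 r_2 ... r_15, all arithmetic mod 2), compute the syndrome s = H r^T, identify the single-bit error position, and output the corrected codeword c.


s = (0, 0, 1, 1)^T, error position = 3, corrected codeword c = 110111111000101

Compute s = H r^T mod 2 one row at a time:
  s_1 = 1 + 1 + 0 + 0 + 0 + 1 + 0 + 1 = 4 ≡ 0 (mod 2).
  s_2 = 1 + 1 + 1 + 1 + 0 + 1 + 0 + 1 = 6 ≡ 0 (mod 2).
  s_3 = 1 + 1 + 1 + 1 + 0 + 0 + 0 + 1 = 5 ≡ 1 (mod 2).
  s_4 = 1 + 1 + 1 + 1 + 1 + 0 + 1 + 1 = 7 ≡ 1 (mod 2).
s = (0, 0, 1, 1)^T — this equals column 3 of H (binary 0011), so error is at position 3.
Correct: flip bit 3 of r = 111111111000101 to get c = 110111111000101.


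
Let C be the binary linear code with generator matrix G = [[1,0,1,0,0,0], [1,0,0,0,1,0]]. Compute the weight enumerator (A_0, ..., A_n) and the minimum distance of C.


Weight distribution: A_0 = 1, A_2 = 3. Minimum distance d = 2.

Enumerate all 2^2 = 4 messages m ∈ F_2^2.
For each, compute codeword c = mG in F_2^6, then tally its weight.
  m = 00 → c = 000000, weight = 0.
  m = 10 → c = 101000, weight = 2.
  m = 01 → c = 100010, weight = 2.
  m = 11 → c = 001010, weight = 2.
Tally weights:
  weight 0: 1 codewords.
  weight 2: 3 codewords.
Minimum distance d = smallest w > 0 with A_w > 0 = 2.
Sanity: Σ A_w = 4 = 2^2 = 4 ✓.


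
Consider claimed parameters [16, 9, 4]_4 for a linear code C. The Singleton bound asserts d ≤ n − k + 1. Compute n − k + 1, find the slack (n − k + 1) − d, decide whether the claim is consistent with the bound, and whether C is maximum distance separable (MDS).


Singleton RHS = n − k + 1 = 8, slack = 4, bound satisfied, not MDS.

Singleton bound: d ≤ n − k + 1.
Here n = 16, k = 9, so n − k + 1 = 8.
Given d = 4, check d ≤ 8: YES.
Slack = (n − k + 1) − d = 4.
The code is NOT MDS (slack = 4 > 0).
Description: the claimed parameters are [16, 9, 4]_4; such a code would be non-MDS.


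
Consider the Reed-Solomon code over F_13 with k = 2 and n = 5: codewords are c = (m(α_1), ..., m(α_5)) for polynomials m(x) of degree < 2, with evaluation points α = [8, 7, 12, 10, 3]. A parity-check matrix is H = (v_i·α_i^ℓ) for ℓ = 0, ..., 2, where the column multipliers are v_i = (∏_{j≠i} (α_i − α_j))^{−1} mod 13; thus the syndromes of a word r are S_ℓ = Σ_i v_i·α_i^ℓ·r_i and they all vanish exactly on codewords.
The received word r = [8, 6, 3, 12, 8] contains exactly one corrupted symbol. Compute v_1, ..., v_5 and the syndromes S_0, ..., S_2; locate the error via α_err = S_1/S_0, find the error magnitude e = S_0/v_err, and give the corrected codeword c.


S = (3, 9, 1), error at position 5, error magnitude e = 10, c = [8, 6, 3, 12, 11].

Step 1: column multipliers v_i = (∏_{j≠i}(α_i − α_j))^{−1} mod 13.
  i = 1 (α = 8): (8−7)(8−12)(8−10)(8−3) = 1·(−4)·(−2)·5 = 40 ≡ 1, so v_1 = 1^{−1} = 1 (mod 13).
  i = 2 (α = 7): (7−8)(7−12)(7−10)(7−3) = (−1)·(−5)·(−3)·4 = −60 ≡ 5, so v_2 = 5^{−1} = 8 (mod 13).
  i = 3 (α = 12): (12−8)(12−7)(12−10)(12−3) = 4·5·2·9 = 360 ≡ 9, so v_3 = 9^{−1} = 3 (mod 13).
  i = 4 (α = 10): (10−8)(10−7)(10−12)(10−3) = 2·3·(−2)·7 = −84 ≡ 7, so v_4 = 7^{−1} = 2 (mod 13).
  i = 5 (α = 3): (3−8)(3−7)(3−12)(3−10) = (−5)·(−4)·(−9)·(−7) = 1260 ≡ 12, so v_5 = 12^{−1} = 12 (mod 13).
  v = [1, 8, 3, 2, 12].
Step 2: syndromes of r = [8, 6, 3, 12, 8] (all sums mod 13).
  S_0 = Σ v_i r_i = 1·8 + 8·6 + 3·3 + 2·12 + 12·8 = 185 ≡ 3.
  S_1 = Σ v_i α_i r_i = 1·8·8 + 8·7·6 + 3·12·3 + 2·10·12 + 12·3·8 = 1036 ≡ 9.
  α_i^2 mod 13 = [12, 10, 1, 9, 9].
  S_2 = Σ v_i α_i^2 r_i = 1·12·8 + 8·10·6 + 3·1·3 + 2·9·12 + 12·9·8 = 1665 ≡ 1.
  S = (3, 9, 1) ≠ 0, so r is not a codeword (an error is present).
Step 3: locate the error. For a single error e at position i, S_ℓ = v_i·e·α_i^ℓ, so α_err = S_1/S_0.
  S_0^{−1} = 3^{−1} = 9 (mod 13), so α_err = 9·9 = 81 ≡ 3 = α_5. Error position i = 5.
  Consistency check: S_2/S_1 = 1·3 = 3 ≡ 3 = α_err ✓ (single-error assumption holds).
Step 4: error magnitude e = S_0/v_5 = S_0·∏_{j≠5}(α_5 − α_j) = 3·12 = 36 ≡ 10 (mod 13).
Step 5: correct position 5: c_5 = r_5 − e = 8 − 10 ≡ 11 (mod 13). Hence c = [8, 6, 3, 12, 11].
  Check: interpolating c through the α_i gives m(x) = 5 + 2·x (degree < 2) with m(α_i) = c_i for every i, so c is indeed a codeword.


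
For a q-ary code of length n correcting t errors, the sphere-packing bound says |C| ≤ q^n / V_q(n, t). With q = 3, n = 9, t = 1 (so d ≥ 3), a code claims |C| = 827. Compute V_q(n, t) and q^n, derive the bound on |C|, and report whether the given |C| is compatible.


V_q(n, t) = 19, q^n = 19683, Hamming bound = 1035, |C| = 827 ≤ bound (satisfied).

Step 1: Compute V_q(n, t) = Σ_{j=0}^1 C(n, j) (q−1)^j.
  j = 0: C(9,0)·(2)^0 = 1·1 = 1.
  j = 1: C(9,1)·(2)^1 = 9·2 = 18.
  V_q(n, t) = 1 + 18 = 19.
Step 2: q^n = 3^9 = 19683.
Step 3: Hamming bound ⌊q^n / V_q(n,t)⌋ = ⌊19683/19⌋ = 1035.
Step 4: Compare |C| = 827 to 1035: satisfied.
The claimed |C| lies below the Hamming bound.


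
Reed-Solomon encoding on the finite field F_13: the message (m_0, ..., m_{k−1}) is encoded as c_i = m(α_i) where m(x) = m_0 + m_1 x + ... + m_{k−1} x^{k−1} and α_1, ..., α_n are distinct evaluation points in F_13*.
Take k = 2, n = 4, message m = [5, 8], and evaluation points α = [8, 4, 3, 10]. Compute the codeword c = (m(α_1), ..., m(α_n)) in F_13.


c = [4, 11, 3, 7]

Message polynomial: m(x) = 5 + 8·x (mod 13).
For each evaluation point α_i, compute m(α_i) mod 13:
  α_1 = 8: Horner steps 8 → 4, so m(8) = 4.
  α_2 = 4: Horner steps 8 → 11, so m(4) = 11.
  α_3 = 3: Horner steps 8 → 3, so m(3) = 3.
  α_4 = 10: Horner steps 8 → 7, so m(10) = 7.
Codeword c = [4, 11, 3, 7] ∈ F_13^4.


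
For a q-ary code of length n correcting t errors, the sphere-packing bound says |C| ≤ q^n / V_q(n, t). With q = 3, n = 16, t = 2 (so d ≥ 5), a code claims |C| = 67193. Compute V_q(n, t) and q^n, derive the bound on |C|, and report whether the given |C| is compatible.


V_q(n, t) = 513, q^n = 43046721, Hamming bound = 83911, |C| = 67193 ≤ bound (satisfied).

Step 1: Compute V_q(n, t) = Σ_{j=0}^2 C(n, j) (q−1)^j.
  j = 0: C(16,0)·(2)^0 = 1·1 = 1.
  j = 1: C(16,1)·(2)^1 = 16·2 = 32.
  j = 2: C(16,2)·(2)^2 = 120·4 = 480.
  V_q(n, t) = 1 + 32 + 480 = 513.
Step 2: q^n = 3^16 = 43046721.
Step 3: Hamming bound ⌊q^n / V_q(n,t)⌋ = ⌊43046721/513⌋ = 83911.
Step 4: Compare |C| = 67193 to 83911: satisfied.
The claimed |C| lies below the Hamming bound.


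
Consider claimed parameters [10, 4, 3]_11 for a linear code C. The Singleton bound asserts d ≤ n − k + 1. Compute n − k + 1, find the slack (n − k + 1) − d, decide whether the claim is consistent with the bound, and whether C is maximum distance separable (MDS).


Singleton RHS = n − k + 1 = 7, slack = 4, bound satisfied, not MDS.

Singleton bound: d ≤ n − k + 1.
Here n = 10, k = 4, so n − k + 1 = 7.
Given d = 3, check d ≤ 7: YES.
Slack = (n − k + 1) − d = 4.
The code is NOT MDS (slack = 4 > 0).
Description: the claimed parameters are [10, 4, 3]_11; such a code would be non-MDS.


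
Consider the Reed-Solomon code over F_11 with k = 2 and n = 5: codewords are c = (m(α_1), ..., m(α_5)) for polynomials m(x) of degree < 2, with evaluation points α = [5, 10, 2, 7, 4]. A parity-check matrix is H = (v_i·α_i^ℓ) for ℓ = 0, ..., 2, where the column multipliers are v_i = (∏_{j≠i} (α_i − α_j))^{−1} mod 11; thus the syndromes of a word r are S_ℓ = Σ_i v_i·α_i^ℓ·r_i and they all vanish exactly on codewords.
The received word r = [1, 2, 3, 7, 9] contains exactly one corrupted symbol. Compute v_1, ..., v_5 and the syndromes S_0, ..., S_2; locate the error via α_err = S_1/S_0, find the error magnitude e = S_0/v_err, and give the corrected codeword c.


S = (6, 5, 6), error at position 2, error magnitude e = 8, c = [1, 5, 3, 7, 9].

Step 1: column multipliers v_i = (∏_{j≠i}(α_i − α_j))^{−1} mod 11.
  i = 1 (α = 5): (5−10)(5−2)(5−7)(5−4) = (−5)·3·(−2)·1 = 30 ≡ 8, so v_1 = 8^{−1} = 7 (mod 11).
  i = 2 (α = 10): (10−5)(10−2)(10−7)(10−4) = 5·8·3·6 = 720 ≡ 5, so v_2 = 5^{−1} = 9 (mod 11).
  i = 3 (α = 2): (2−5)(2−10)(2−7)(2−4) = (−3)·(−8)·(−5)·(−2) = 240 ≡ 9, so v_3 = 9^{−1} = 5 (mod 11).
  i = 4 (α = 7): (7−5)(7−10)(7−2)(7−4) = 2·(−3)·5·3 = −90 ≡ 9, so v_4 = 9^{−1} = 5 (mod 11).
  i = 5 (α = 4): (4−5)(4−10)(4−2)(4−7) = (−1)·(−6)·2·(−3) = −36 ≡ 8, so v_5 = 8^{−1} = 7 (mod 11).
  v = [7, 9, 5, 5, 7].
Step 2: syndromes of r = [1, 2, 3, 7, 9] (all sums mod 11).
  S_0 = Σ v_i r_i = 7·1 + 9·2 + 5·3 + 5·7 + 7·9 = 138 ≡ 6.
  S_1 = Σ v_i α_i r_i = 7·5·1 + 9·10·2 + 5·2·3 + 5·7·7 + 7·4·9 = 742 ≡ 5.
  α_i^2 mod 11 = [3, 1, 4, 5, 5].
  S_2 = Σ v_i α_i^2 r_i = 7·3·1 + 9·1·2 + 5·4·3 + 5·5·7 + 7·5·9 = 589 ≡ 6.
  S = (6, 5, 6) ≠ 0, so r is not a codeword (an error is present).
Step 3: locate the error. For a single error e at position i, S_ℓ = v_i·e·α_i^ℓ, so α_err = S_1/S_0.
  S_0^{−1} = 6^{−1} = 2 (mod 11), so α_err = 5·2 = 10 ≡ 10 = α_2. Error position i = 2.
  Consistency check: S_2/S_1 = 6·9 = 54 ≡ 10 = α_err ✓ (single-error assumption holds).
Step 4: error magnitude e = S_0/v_2 = S_0·∏_{j≠2}(α_2 − α_j) = 6·5 = 30 ≡ 8 (mod 11).
Step 5: correct position 2: c_2 = r_2 − e = 2 − 8 ≡ 5 (mod 11). Hence c = [1, 5, 3, 7, 9].
  Check: interpolating c through the α_i gives m(x) = 8 + 3·x (degree < 2) with m(α_i) = c_i for every i, so c is indeed a codeword.


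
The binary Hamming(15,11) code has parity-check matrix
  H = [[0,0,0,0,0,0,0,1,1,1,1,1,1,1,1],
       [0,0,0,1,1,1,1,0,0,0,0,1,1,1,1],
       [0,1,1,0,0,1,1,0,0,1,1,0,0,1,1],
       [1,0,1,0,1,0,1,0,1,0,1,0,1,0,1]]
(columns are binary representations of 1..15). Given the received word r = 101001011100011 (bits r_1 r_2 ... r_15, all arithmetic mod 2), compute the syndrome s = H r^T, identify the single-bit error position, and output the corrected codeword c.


s = (1, 1, 1, 0)^T, error position = 14, corrected codeword c = 101001011100001

Compute s = H r^T mod 2 one row at a time:
  s_1 = 1 + 1 + 1 + 0 + 0 + 0 + 1 + 1 = 5 ≡ 1 (mod 2).
  s_2 = 0 + 0 + 1 + 0 + 0 + 0 + 1 + 1 = 3 ≡ 1 (mod 2).
  s_3 = 0 + 1 + 1 + 0 + 1 + 0 + 1 + 1 = 5 ≡ 1 (mod 2).
  s_4 = 1 + 1 + 0 + 0 + 1 + 0 + 0 + 1 = 4 ≡ 0 (mod 2).
s = (1, 1, 1, 0)^T — this equals column 14 of H (binary 1110), so error is at position 14.
Correct: flip bit 14 of r = 101001011100011 to get c = 101001011100001.


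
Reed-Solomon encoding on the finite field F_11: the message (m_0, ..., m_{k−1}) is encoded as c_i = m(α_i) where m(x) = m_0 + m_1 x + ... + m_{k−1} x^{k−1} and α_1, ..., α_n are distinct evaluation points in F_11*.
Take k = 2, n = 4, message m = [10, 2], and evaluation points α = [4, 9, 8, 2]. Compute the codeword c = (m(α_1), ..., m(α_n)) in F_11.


c = [7, 6, 4, 3]

Message polynomial: m(x) = 10 + 2·x (mod 11).
For each evaluation point α_i, compute m(α_i) mod 11:
  α_1 = 4: Horner steps 2 → 7, so m(4) = 7.
  α_2 = 9: Horner steps 2 → 6, so m(9) = 6.
  α_3 = 8: Horner steps 2 → 4, so m(8) = 4.
  α_4 = 2: Horner steps 2 → 3, so m(2) = 3.
Codeword c = [7, 6, 4, 3] ∈ F_11^4.


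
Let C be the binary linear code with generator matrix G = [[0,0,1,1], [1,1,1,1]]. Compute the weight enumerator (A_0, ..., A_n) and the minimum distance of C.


Weight distribution: A_0 = 1, A_2 = 2, A_4 = 1. Minimum distance d = 2.

Enumerate all 2^2 = 4 messages m ∈ F_2^2.
For each, compute codeword c = mG in F_2^4, then tally its weight.
  m = 00 → c = 0000, weight = 0.
  m = 10 → c = 0011, weight = 2.
  m = 01 → c = 1111, weight = 4.
  m = 11 → c = 1100, weight = 2.
Tally weights:
  weight 0: 1 codewords.
  weight 2: 2 codewords.
  weight 4: 1 codewords.
Minimum distance d = smallest w > 0 with A_w > 0 = 2.
Sanity: Σ A_w = 4 = 2^2 = 4 ✓.


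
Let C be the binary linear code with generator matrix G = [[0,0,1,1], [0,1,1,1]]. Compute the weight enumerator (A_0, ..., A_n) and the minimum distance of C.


Weight distribution: A_0 = 1, A_1 = 1, A_2 = 1, A_3 = 1. Minimum distance d = 1.

Enumerate all 2^2 = 4 messages m ∈ F_2^2.
For each, compute codeword c = mG in F_2^4, then tally its weight.
  m = 00 → c = 0000, weight = 0.
  m = 10 → c = 0011, weight = 2.
  m = 01 → c = 0111, weight = 3.
  m = 11 → c = 0100, weight = 1.
Tally weights:
  weight 0: 1 codewords.
  weight 1: 1 codewords.
  weight 2: 1 codewords.
  weight 3: 1 codewords.
Minimum distance d = smallest w > 0 with A_w > 0 = 1.
Sanity: Σ A_w = 4 = 2^2 = 4 ✓.


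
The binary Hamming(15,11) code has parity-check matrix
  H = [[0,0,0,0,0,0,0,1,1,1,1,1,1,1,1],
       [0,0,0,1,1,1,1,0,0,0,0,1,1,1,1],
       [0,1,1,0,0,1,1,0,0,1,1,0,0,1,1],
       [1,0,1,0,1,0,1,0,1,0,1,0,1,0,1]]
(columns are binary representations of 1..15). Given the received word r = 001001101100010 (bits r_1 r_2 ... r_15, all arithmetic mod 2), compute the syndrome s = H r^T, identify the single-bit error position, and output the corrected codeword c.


s = (1, 1, 1, 1)^T, error position = 15, corrected codeword c = 001001101100011

Compute s = H r^T mod 2 one row at a time:
  s_1 = 0 + 1 + 1 + 0 + 0 + 0 + 1 + 0 = 3 ≡ 1 (mod 2).
  s_2 = 0 + 0 + 1 + 1 + 0 + 0 + 1 + 0 = 3 ≡ 1 (mod 2).
  s_3 = 0 + 1 + 1 + 1 + 1 + 0 + 1 + 0 = 5 ≡ 1 (mod 2).
  s_4 = 0 + 1 + 0 + 1 + 1 + 0 + 0 + 0 = 3 ≡ 1 (mod 2).
s = (1, 1, 1, 1)^T — this equals column 15 of H (binary 1111), so error is at position 15.
Correct: flip bit 15 of r = 001001101100010 to get c = 001001101100011.


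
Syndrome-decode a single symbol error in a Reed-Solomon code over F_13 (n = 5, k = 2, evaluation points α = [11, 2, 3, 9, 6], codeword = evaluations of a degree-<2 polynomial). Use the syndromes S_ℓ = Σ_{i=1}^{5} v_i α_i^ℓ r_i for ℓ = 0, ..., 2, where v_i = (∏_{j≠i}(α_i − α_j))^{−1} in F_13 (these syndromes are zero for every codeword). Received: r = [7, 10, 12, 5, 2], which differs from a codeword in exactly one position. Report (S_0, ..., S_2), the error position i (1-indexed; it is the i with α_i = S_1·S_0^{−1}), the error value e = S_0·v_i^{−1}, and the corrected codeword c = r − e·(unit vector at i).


S = (5, 10, 7), error at position 2, error magnitude e = 12, c = [7, 11, 12, 5, 2].

Step 1: column multipliers v_i = (∏_{j≠i}(α_i − α_j))^{−1} mod 13.
  i = 1 (α = 11): (11−2)(11−3)(11−9)(11−6) = 9·8·2·5 = 720 ≡ 5, so v_1 = 5^{−1} = 8 (mod 13).
  i = 2 (α = 2): (2−11)(2−3)(2−9)(2−6) = (−9)·(−1)·(−7)·(−4) = 252 ≡ 5, so v_2 = 5^{−1} = 8 (mod 13).
  i = 3 (α = 3): (3−11)(3−2)(3−9)(3−6) = (−8)·1·(−6)·(−3) = −144 ≡ 12, so v_3 = 12^{−1} = 12 (mod 13).
  i = 4 (α = 9): (9−11)(9−2)(9−3)(9−6) = (−2)·7·6·3 = −252 ≡ 8, so v_4 = 8^{−1} = 5 (mod 13).
  i = 5 (α = 6): (6−11)(6−2)(6−3)(6−9) = (−5)·4·3·(−3) = 180 ≡ 11, so v_5 = 11^{−1} = 6 (mod 13).
  v = [8, 8, 12, 5, 6].
Step 2: syndromes of r = [7, 10, 12, 5, 2] (all sums mod 13).
  S_0 = Σ v_i r_i = 8·7 + 8·10 + 12·12 + 5·5 + 6·2 = 317 ≡ 5.
  S_1 = Σ v_i α_i r_i = 8·11·7 + 8·2·10 + 12·3·12 + 5·9·5 + 6·6·2 = 1505 ≡ 10.
  α_i^2 mod 13 = [4, 4, 9, 3, 10].
  S_2 = Σ v_i α_i^2 r_i = 8·4·7 + 8·4·10 + 12·9·12 + 5·3·5 + 6·10·2 = 2035 ≡ 7.
  S = (5, 10, 7) ≠ 0, so r is not a codeword (an error is present).
Step 3: locate the error. For a single error e at position i, S_ℓ = v_i·e·α_i^ℓ, so α_err = S_1/S_0.
  S_0^{−1} = 5^{−1} = 8 (mod 13), so α_err = 10·8 = 80 ≡ 2 = α_2. Error position i = 2.
  Consistency check: S_2/S_1 = 7·4 = 28 ≡ 2 = α_err ✓ (single-error assumption holds).
Step 4: error magnitude e = S_0/v_2 = S_0·∏_{j≠2}(α_2 − α_j) = 5·5 = 25 ≡ 12 (mod 13).
Step 5: correct position 2: c_2 = r_2 − e = 10 − 12 ≡ 11 (mod 13). Hence c = [7, 11, 12, 5, 2].
  Check: interpolating c through the α_i gives m(x) = 9 + 1·x (degree < 2) with m(α_i) = c_i for every i, so c is indeed a codeword.


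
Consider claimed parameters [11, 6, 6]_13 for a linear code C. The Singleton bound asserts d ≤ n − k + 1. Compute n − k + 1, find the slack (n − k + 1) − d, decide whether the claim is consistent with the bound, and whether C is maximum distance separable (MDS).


Singleton RHS = n − k + 1 = 6, slack = 0, bound satisfied, MDS.

Singleton bound: d ≤ n − k + 1.
Here n = 11, k = 6, so n − k + 1 = 6.
Given d = 6, check d ≤ 6: YES.
Slack = (n − k + 1) − d = 0.
The code is MDS (slack = 0).
Description: the claimed parameters are [11, 6, 6]_13; such a code would be MDS (meets Singleton bound).


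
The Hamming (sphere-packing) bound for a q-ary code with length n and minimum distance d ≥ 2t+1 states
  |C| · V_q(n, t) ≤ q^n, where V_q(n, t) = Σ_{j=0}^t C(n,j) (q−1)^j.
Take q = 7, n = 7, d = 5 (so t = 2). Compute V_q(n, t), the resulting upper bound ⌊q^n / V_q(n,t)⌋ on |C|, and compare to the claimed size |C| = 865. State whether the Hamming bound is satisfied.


V_q(n, t) = 799, q^n = 823543, Hamming bound = 1030, |C| = 865 ≤ bound (satisfied).

Step 1: Compute V_q(n, t) = Σ_{j=0}^2 C(n, j) (q−1)^j.
  j = 0: C(7,0)·(6)^0 = 1·1 = 1.
  j = 1: C(7,1)·(6)^1 = 7·6 = 42.
  j = 2: C(7,2)·(6)^2 = 21·36 = 756.
  V_q(n, t) = 1 + 42 + 756 = 799.
Step 2: q^n = 7^7 = 823543.
Step 3: Hamming bound ⌊q^n / V_q(n,t)⌋ = ⌊823543/799⌋ = 1030.
Step 4: Compare |C| = 865 to 1030: satisfied.
The claimed |C| lies below the Hamming bound.


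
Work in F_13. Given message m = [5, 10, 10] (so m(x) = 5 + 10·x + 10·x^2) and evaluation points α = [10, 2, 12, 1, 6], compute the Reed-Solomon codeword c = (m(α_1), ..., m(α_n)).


c = [0, 0, 5, 12, 9]

Message polynomial: m(x) = 5 + 10·x + 10·x^2 (mod 13).
For each evaluation point α_i, compute m(α_i) mod 13:
  α_1 = 10: Horner steps 10 → 6 → 0, so m(10) = 0.
  α_2 = 2: Horner steps 10 → 4 → 0, so m(2) = 0.
  α_3 = 12: Horner steps 10 → 0 → 5, so m(12) = 5.
  α_4 = 1: Horner steps 10 → 7 → 12, so m(1) = 12.
  α_5 = 6: Horner steps 10 → 5 → 9, so m(6) = 9.
Codeword c = [0, 0, 5, 12, 9] ∈ F_13^5.


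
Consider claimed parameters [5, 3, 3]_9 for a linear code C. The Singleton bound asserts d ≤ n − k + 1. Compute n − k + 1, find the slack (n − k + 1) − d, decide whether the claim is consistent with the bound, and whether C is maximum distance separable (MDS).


Singleton RHS = n − k + 1 = 3, slack = 0, bound satisfied, MDS.

Singleton bound: d ≤ n − k + 1.
Here n = 5, k = 3, so n − k + 1 = 3.
Given d = 3, check d ≤ 3: YES.
Slack = (n − k + 1) − d = 0.
The code is MDS (slack = 0).
Description: the claimed parameters are [5, 3, 3]_9; such a code would be MDS (meets Singleton bound).


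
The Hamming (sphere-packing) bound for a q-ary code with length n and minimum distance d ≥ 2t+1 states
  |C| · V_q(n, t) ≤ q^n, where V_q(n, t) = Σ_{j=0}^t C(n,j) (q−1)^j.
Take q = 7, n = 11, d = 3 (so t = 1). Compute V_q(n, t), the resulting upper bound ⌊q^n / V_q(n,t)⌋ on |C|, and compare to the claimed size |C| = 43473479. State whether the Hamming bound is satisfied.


V_q(n, t) = 67, q^n = 1977326743, Hamming bound = 29512339, |C| = 43473479 > bound (violated).

Step 1: Compute V_q(n, t) = Σ_{j=0}^1 C(n, j) (q−1)^j.
  j = 0: C(11,0)·(6)^0 = 1·1 = 1.
  j = 1: C(11,1)·(6)^1 = 11·6 = 66.
  V_q(n, t) = 1 + 66 = 67.
Step 2: q^n = 7^11 = 1977326743.
Step 3: Hamming bound ⌊q^n / V_q(n,t)⌋ = ⌊1977326743/67⌋ = 29512339.
Step 4: Compare |C| = 43473479 to 29512339: violated.
The claimed |C| lies above the Hamming bound, so no 7-ary code of length 11 with d ≥ 3 can have 43473479 codewords.


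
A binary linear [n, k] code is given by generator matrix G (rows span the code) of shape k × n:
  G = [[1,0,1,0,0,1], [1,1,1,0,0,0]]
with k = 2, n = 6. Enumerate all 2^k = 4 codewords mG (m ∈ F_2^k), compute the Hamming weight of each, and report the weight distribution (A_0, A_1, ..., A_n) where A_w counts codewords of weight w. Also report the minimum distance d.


Weight distribution: A_0 = 1, A_2 = 1, A_3 = 2. Minimum distance d = 2.

Enumerate all 2^2 = 4 messages m ∈ F_2^2.
For each, compute codeword c = mG in F_2^6, then tally its weight.
  m = 00 → c = 000000, weight = 0.
  m = 10 → c = 101001, weight = 3.
  m = 01 → c = 111000, weight = 3.
  m = 11 → c = 010001, weight = 2.
Tally weights:
  weight 0: 1 codewords.
  weight 2: 1 codewords.
  weight 3: 2 codewords.
Minimum distance d = smallest w > 0 with A_w > 0 = 2.
Sanity: Σ A_w = 4 = 2^2 = 4 ✓.


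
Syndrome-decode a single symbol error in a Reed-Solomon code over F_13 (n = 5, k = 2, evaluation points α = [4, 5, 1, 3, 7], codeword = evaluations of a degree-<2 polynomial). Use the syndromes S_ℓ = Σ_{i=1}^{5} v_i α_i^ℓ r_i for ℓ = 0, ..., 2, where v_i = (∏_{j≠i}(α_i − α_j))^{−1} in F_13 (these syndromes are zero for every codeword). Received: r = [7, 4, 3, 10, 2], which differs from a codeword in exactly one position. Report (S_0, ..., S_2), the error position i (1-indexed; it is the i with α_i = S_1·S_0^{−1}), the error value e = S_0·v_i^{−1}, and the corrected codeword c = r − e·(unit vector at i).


S = (4, 2, 1), error at position 5, error magnitude e = 4, c = [7, 4, 3, 10, 11].

Step 1: column multipliers v_i = (∏_{j≠i}(α_i − α_j))^{−1} mod 13.
  i = 1 (α = 4): (4−5)(4−1)(4−3)(4−7) = (−1)·3·1·(−3) = 9 ≡ 9, so v_1 = 9^{−1} = 3 (mod 13).
  i = 2 (α = 5): (5−4)(5−1)(5−3)(5−7) = 1·4·2·(−2) = −16 ≡ 10, so v_2 = 10^{−1} = 4 (mod 13).
  i = 3 (α = 1): (1−4)(1−5)(1−3)(1−7) = (−3)·(−4)·(−2)·(−6) = 144 ≡ 1, so v_3 = 1^{−1} = 1 (mod 13).
  i = 4 (α = 3): (3−4)(3−5)(3−1)(3−7) = (−1)·(−2)·2·(−4) = −16 ≡ 10, so v_4 = 10^{−1} = 4 (mod 13).
  i = 5 (α = 7): (7−4)(7−5)(7−1)(7−3) = 3·2·6·4 = 144 ≡ 1, so v_5 = 1^{−1} = 1 (mod 13).
  v = [3, 4, 1, 4, 1].
Step 2: syndromes of r = [7, 4, 3, 10, 2] (all sums mod 13).
  S_0 = Σ v_i r_i = 3·7 + 4·4 + 1·3 + 4·10 + 1·2 = 82 ≡ 4.
  S_1 = Σ v_i α_i r_i = 3·4·7 + 4·5·4 + 1·1·3 + 4·3·10 + 1·7·2 = 301 ≡ 2.
  α_i^2 mod 13 = [3, 12, 1, 9, 10].
  S_2 = Σ v_i α_i^2 r_i = 3·3·7 + 4·12·4 + 1·1·3 + 4·9·10 + 1·10·2 = 638 ≡ 1.
  S = (4, 2, 1) ≠ 0, so r is not a codeword (an error is present).
Step 3: locate the error. For a single error e at position i, S_ℓ = v_i·e·α_i^ℓ, so α_err = S_1/S_0.
  S_0^{−1} = 4^{−1} = 10 (mod 13), so α_err = 2·10 = 20 ≡ 7 = α_5. Error position i = 5.
  Consistency check: S_2/S_1 = 1·7 = 7 ≡ 7 = α_err ✓ (single-error assumption holds).
Step 4: error magnitude e = S_0/v_5 = S_0·∏_{j≠5}(α_5 − α_j) = 4·1 = 4 ≡ 4 (mod 13).
Step 5: correct position 5: c_5 = r_5 − e = 2 − 4 ≡ 11 (mod 13). Hence c = [7, 4, 3, 10, 11].
  Check: interpolating c through the α_i gives m(x) = 6 + 10·x (degree < 2) with m(α_i) = c_i for every i, so c is indeed a codeword.


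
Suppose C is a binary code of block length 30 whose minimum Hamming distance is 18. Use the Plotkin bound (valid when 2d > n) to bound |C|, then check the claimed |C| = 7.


Plotkin bound M ≤ 6; given |C| = 7 > bound (violated).

Check applicability: 2d = 36, n = 30.
2d − n = 6 > 0, so Plotkin applies.
Compute d/(2d−n) = 18/6 ≈ 3.0000.
⌊d/(2d−n)⌋ = 3.
Plotkin bound: M ≤ 2·3 = 6.
Given |C| = 7, check: VIOLATED.
This |C| is above the Plotkin bound, so no binary code with n = 30, d = 18 and 7 codewords exists.


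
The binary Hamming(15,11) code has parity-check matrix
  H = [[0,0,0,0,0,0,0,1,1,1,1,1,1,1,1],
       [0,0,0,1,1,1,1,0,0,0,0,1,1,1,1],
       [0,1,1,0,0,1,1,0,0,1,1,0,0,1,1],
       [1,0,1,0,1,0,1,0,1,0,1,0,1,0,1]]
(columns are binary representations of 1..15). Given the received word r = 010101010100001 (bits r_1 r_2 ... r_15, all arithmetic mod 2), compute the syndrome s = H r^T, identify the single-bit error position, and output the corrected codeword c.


s = (1, 1, 0, 1)^T, error position = 13, corrected codeword c = 010101010100101

Compute s = H r^T mod 2 one row at a time:
  s_1 = 1 + 0 + 1 + 0 + 0 + 0 + 0 + 1 = 3 ≡ 1 (mod 2).
  s_2 = 1 + 0 + 1 + 0 + 0 + 0 + 0 + 1 = 3 ≡ 1 (mod 2).
  s_3 = 1 + 0 + 1 + 0 + 1 + 0 + 0 + 1 = 4 ≡ 0 (mod 2).
  s_4 = 0 + 0 + 0 + 0 + 0 + 0 + 0 + 1 = 1 ≡ 1 (mod 2).
s = (1, 1, 0, 1)^T — this equals column 13 of H (binary 1101), so error is at position 13.
Correct: flip bit 13 of r = 010101010100001 to get c = 010101010100101.


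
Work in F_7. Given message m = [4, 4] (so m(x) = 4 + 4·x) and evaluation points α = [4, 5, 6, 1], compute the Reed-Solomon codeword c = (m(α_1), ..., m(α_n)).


c = [6, 3, 0, 1]

Message polynomial: m(x) = 4 + 4·x (mod 7).
For each evaluation point α_i, compute m(α_i) mod 7:
  α_1 = 4: Horner steps 4 → 6, so m(4) = 6.
  α_2 = 5: Horner steps 4 → 3, so m(5) = 3.
  α_3 = 6: Horner steps 4 → 0, so m(6) = 0.
  α_4 = 1: Horner steps 4 → 1, so m(1) = 1.
Codeword c = [6, 3, 0, 1] ∈ F_7^4.


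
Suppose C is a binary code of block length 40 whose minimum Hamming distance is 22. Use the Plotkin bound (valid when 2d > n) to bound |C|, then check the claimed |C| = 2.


Plotkin bound M ≤ 10; given |C| = 2 ≤ bound (satisfied).

Check applicability: 2d = 44, n = 40.
2d − n = 4 > 0, so Plotkin applies.
Compute d/(2d−n) = 22/4 ≈ 5.5000.
⌊d/(2d−n)⌋ = 5.
Plotkin bound: M ≤ 2·5 = 10.
Given |C| = 2, check: satisfied.
This |C| is below the Plotkin bound.


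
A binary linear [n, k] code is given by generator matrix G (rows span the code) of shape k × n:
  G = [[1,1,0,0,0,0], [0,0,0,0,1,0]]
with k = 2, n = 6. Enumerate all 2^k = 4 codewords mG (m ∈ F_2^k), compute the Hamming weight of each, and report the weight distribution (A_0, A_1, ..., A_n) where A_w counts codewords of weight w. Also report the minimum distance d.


Weight distribution: A_0 = 1, A_1 = 1, A_2 = 1, A_3 = 1. Minimum distance d = 1.

Enumerate all 2^2 = 4 messages m ∈ F_2^2.
For each, compute codeword c = mG in F_2^6, then tally its weight.
  m = 00 → c = 000000, weight = 0.
  m = 10 → c = 110000, weight = 2.
  m = 01 → c = 000010, weight = 1.
  m = 11 → c = 110010, weight = 3.
Tally weights:
  weight 0: 1 codewords.
  weight 1: 1 codewords.
  weight 2: 1 codewords.
  weight 3: 1 codewords.
Minimum distance d = smallest w > 0 with A_w > 0 = 1.
Sanity: Σ A_w = 4 = 2^2 = 4 ✓.


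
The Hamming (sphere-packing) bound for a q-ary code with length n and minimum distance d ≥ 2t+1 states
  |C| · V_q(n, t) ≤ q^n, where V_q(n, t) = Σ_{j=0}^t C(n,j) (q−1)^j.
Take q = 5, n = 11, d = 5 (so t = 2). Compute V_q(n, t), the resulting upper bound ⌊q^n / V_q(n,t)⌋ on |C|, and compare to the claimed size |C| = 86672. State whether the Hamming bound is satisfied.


V_q(n, t) = 925, q^n = 48828125, Hamming bound = 52787, |C| = 86672 > bound (violated).

Step 1: Compute V_q(n, t) = Σ_{j=0}^2 C(n, j) (q−1)^j.
  j = 0: C(11,0)·(4)^0 = 1·1 = 1.
  j = 1: C(11,1)·(4)^1 = 11·4 = 44.
  j = 2: C(11,2)·(4)^2 = 55·16 = 880.
  V_q(n, t) = 1 + 44 + 880 = 925.
Step 2: q^n = 5^11 = 48828125.
Step 3: Hamming bound ⌊q^n / V_q(n,t)⌋ = ⌊48828125/925⌋ = 52787.
Step 4: Compare |C| = 86672 to 52787: violated.
The claimed |C| lies above the Hamming bound, so no 5-ary code of length 11 with d ≥ 5 can have 86672 codewords.


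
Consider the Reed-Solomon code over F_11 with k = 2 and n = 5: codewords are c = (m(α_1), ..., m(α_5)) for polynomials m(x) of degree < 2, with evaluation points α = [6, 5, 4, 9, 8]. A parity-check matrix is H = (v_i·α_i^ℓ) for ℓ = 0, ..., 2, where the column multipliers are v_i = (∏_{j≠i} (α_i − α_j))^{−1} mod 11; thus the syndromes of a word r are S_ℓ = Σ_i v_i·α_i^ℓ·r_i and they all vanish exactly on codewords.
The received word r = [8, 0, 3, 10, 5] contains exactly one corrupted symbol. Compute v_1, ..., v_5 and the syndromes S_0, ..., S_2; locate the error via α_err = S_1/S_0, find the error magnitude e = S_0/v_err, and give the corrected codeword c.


S = (4, 10, 3), error at position 5, error magnitude e = 3, c = [8, 0, 3, 10, 2].

Step 1: column multipliers v_i = (∏_{j≠i}(α_i − α_j))^{−1} mod 11.
  i = 1 (α = 6): (6−5)(6−4)(6−9)(6−8) = 1·2·(−3)·(−2) = 12 ≡ 1, so v_1 = 1^{−1} = 1 (mod 11).
  i = 2 (α = 5): (5−6)(5−4)(5−9)(5−8) = (−1)·1·(−4)·(−3) = −12 ≡ 10, so v_2 = 10^{−1} = 10 (mod 11).
  i = 3 (α = 4): (4−6)(4−5)(4−9)(4−8) = (−2)·(−1)·(−5)·(−4) = 40 ≡ 7, so v_3 = 7^{−1} = 8 (mod 11).
  i = 4 (α = 9): (9−6)(9−5)(9−4)(9−8) = 3·4·5·1 = 60 ≡ 5, so v_4 = 5^{−1} = 9 (mod 11).
  i = 5 (α = 8): (8−6)(8−5)(8−4)(8−9) = 2·3·4·(−1) = −24 ≡ 9, so v_5 = 9^{−1} = 5 (mod 11).
  v = [1, 10, 8, 9, 5].
Step 2: syndromes of r = [8, 0, 3, 10, 5] (all sums mod 11).
  S_0 = Σ v_i r_i = 1·8 + 10·0 + 8·3 + 9·10 + 5·5 = 147 ≡ 4.
  S_1 = Σ v_i α_i r_i = 1·6·8 + 10·5·0 + 8·4·3 + 9·9·10 + 5·8·5 = 1154 ≡ 10.
  α_i^2 mod 11 = [3, 3, 5, 4, 9].
  S_2 = Σ v_i α_i^2 r_i = 1·3·8 + 10·3·0 + 8·5·3 + 9·4·10 + 5·9·5 = 729 ≡ 3.
  S = (4, 10, 3) ≠ 0, so r is not a codeword (an error is present).
Step 3: locate the error. For a single error e at position i, S_ℓ = v_i·e·α_i^ℓ, so α_err = S_1/S_0.
  S_0^{−1} = 4^{−1} = 3 (mod 11), so α_err = 10·3 = 30 ≡ 8 = α_5. Error position i = 5.
  Consistency check: S_2/S_1 = 3·10 = 30 ≡ 8 = α_err ✓ (single-error assumption holds).
Step 4: error magnitude e = S_0/v_5 = S_0·∏_{j≠5}(α_5 − α_j) = 4·9 = 36 ≡ 3 (mod 11).
Step 5: correct position 5: c_5 = r_5 − e = 5 − 3 ≡ 2 (mod 11). Hence c = [8, 0, 3, 10, 2].
  Check: interpolating c through the α_i gives m(x) = 4 + 8·x (degree < 2) with m(α_i) = c_i for every i, so c is indeed a codeword.


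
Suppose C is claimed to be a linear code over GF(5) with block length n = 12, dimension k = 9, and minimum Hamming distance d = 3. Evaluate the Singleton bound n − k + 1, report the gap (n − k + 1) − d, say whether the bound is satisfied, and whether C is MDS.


Singleton RHS = n − k + 1 = 4, slack = 1, bound satisfied, not MDS.

Singleton bound: d ≤ n − k + 1.
Here n = 12, k = 9, so n − k + 1 = 4.
Given d = 3, check d ≤ 4: YES.
Slack = (n − k + 1) − d = 1.
The code is NOT MDS (slack = 1 > 0).
Description: the claimed parameters are [12, 9, 3]_5; such a code would be non-MDS.


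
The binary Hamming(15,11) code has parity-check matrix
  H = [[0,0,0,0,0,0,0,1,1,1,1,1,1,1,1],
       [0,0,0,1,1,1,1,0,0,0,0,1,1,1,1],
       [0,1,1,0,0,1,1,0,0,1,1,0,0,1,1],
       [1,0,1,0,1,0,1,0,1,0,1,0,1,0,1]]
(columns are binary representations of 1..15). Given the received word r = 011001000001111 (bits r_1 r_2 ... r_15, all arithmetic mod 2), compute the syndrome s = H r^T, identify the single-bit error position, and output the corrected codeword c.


s = (0, 1, 1, 1)^T, error position = 7, corrected codeword c = 011001100001111

Compute s = H r^T mod 2 one row at a time:
  s_1 = 0 + 0 + 0 + 0 + 1 + 1 + 1 + 1 = 4 ≡ 0 (mod 2).
  s_2 = 0 + 0 + 1 + 0 + 1 + 1 + 1 + 1 = 5 ≡ 1 (mod 2).
  s_3 = 1 + 1 + 1 + 0 + 0 + 0 + 1 + 1 = 5 ≡ 1 (mod 2).
  s_4 = 0 + 1 + 0 + 0 + 0 + 0 + 1 + 1 = 3 ≡ 1 (mod 2).
s = (0, 1, 1, 1)^T — this equals column 7 of H (binary 0111), so error is at position 7.
Correct: flip bit 7 of r = 011001000001111 to get c = 011001100001111.


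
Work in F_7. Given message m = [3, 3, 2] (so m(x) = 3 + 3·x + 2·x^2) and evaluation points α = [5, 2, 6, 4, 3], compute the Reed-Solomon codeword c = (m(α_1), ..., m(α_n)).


c = [5, 3, 2, 5, 2]

Message polynomial: m(x) = 3 + 3·x + 2·x^2 (mod 7).
For each evaluation point α_i, compute m(α_i) mod 7:
  α_1 = 5: Horner steps 2 → 6 → 5, so m(5) = 5.
  α_2 = 2: Horner steps 2 → 0 → 3, so m(2) = 3.
  α_3 = 6: Horner steps 2 → 1 → 2, so m(6) = 2.
  α_4 = 4: Horner steps 2 → 4 → 5, so m(4) = 5.
  α_5 = 3: Horner steps 2 → 2 → 2, so m(3) = 2.
Codeword c = [5, 3, 2, 5, 2] ∈ F_7^5.


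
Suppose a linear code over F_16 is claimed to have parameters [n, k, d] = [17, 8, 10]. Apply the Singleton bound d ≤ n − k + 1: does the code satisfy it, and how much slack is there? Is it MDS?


Singleton RHS = n − k + 1 = 10, slack = 0, bound satisfied, MDS.

Singleton bound: d ≤ n − k + 1.
Here n = 17, k = 8, so n − k + 1 = 10.
Given d = 10, check d ≤ 10: YES.
Slack = (n − k + 1) − d = 0.
The code is MDS (slack = 0).
Description: the claimed parameters are [17, 8, 10]_16; such a code would be MDS (meets Singleton bound).


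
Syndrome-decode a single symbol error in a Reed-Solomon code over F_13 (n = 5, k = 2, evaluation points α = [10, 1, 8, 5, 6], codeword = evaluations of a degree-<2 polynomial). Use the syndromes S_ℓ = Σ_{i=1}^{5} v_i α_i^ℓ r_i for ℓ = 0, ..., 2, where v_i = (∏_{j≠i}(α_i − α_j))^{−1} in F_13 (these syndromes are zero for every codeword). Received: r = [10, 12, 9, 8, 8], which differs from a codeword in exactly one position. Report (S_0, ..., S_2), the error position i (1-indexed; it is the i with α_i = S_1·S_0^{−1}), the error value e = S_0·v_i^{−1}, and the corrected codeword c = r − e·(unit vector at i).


S = (4, 7, 9), error at position 4, error magnitude e = 7, c = [10, 12, 9, 1, 8].

Step 1: column multipliers v_i = (∏_{j≠i}(α_i − α_j))^{−1} mod 13.
  i = 1 (α = 10): (10−1)(10−8)(10−5)(10−6) = 9·2·5·4 = 360 ≡ 9, so v_1 = 9^{−1} = 3 (mod 13).
  i = 2 (α = 1): (1−10)(1−8)(1−5)(1−6) = (−9)·(−7)·(−4)·(−5) = 1260 ≡ 12, so v_2 = 12^{−1} = 12 (mod 13).
  i = 3 (α = 8): (8−10)(8−1)(8−5)(8−6) = (−2)·7·3·2 = −84 ≡ 7, so v_3 = 7^{−1} = 2 (mod 13).
  i = 4 (α = 5): (5−10)(5−1)(5−8)(5−6) = (−5)·4·(−3)·(−1) = −60 ≡ 5, so v_4 = 5^{−1} = 8 (mod 13).
  i = 5 (α = 6): (6−10)(6−1)(6−8)(6−5) = (−4)·5·(−2)·1 = 40 ≡ 1, so v_5 = 1^{−1} = 1 (mod 13).
  v = [3, 12, 2, 8, 1].
Step 2: syndromes of r = [10, 12, 9, 8, 8] (all sums mod 13).
  S_0 = Σ v_i r_i = 3·10 + 12·12 + 2·9 + 8·8 + 1·8 = 264 ≡ 4.
  S_1 = Σ v_i α_i r_i = 3·10·10 + 12·1·12 + 2·8·9 + 8·5·8 + 1·6·8 = 956 ≡ 7.
  α_i^2 mod 13 = [9, 1, 12, 12, 10].
  S_2 = Σ v_i α_i^2 r_i = 3·9·10 + 12·1·12 + 2·12·9 + 8·12·8 + 1·10·8 = 1478 ≡ 9.
  S = (4, 7, 9) ≠ 0, so r is not a codeword (an error is present).
Step 3: locate the error. For a single error e at position i, S_ℓ = v_i·e·α_i^ℓ, so α_err = S_1/S_0.
  S_0^{−1} = 4^{−1} = 10 (mod 13), so α_err = 7·10 = 70 ≡ 5 = α_4. Error position i = 4.
  Consistency check: S_2/S_1 = 9·2 = 18 ≡ 5 = α_err ✓ (single-error assumption holds).
Step 4: error magnitude e = S_0/v_4 = S_0·∏_{j≠4}(α_4 − α_j) = 4·5 = 20 ≡ 7 (mod 13).
Step 5: correct position 4: c_4 = r_4 − e = 8 − 7 ≡ 1 (mod 13). Hence c = [10, 12, 9, 1, 8].
  Check: interpolating c through the α_i gives m(x) = 5 + 7·x (degree < 2) with m(α_i) = c_i for every i, so c is indeed a codeword.
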